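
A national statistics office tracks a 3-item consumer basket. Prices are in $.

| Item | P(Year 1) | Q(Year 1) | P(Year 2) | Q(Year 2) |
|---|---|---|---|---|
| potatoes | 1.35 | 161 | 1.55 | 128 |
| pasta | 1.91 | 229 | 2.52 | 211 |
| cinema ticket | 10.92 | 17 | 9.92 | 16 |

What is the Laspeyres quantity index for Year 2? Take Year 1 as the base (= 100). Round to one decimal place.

Laspeyres quantity index uses base-period prices as weights.
ΣP(Year 1)·Q(Year 2) = 1.35×128 + 1.91×211 + 10.92×16 = 172.8 + 403.01 + 174.72 = 750.53
ΣP(Year 1)·Q(Year 1) = 1.35×161 + 1.91×229 + 10.92×17 = 217.35 + 437.39 + 185.64 = 840.38
Index = 750.53 / 840.38 × 100 = 89.3084

89.3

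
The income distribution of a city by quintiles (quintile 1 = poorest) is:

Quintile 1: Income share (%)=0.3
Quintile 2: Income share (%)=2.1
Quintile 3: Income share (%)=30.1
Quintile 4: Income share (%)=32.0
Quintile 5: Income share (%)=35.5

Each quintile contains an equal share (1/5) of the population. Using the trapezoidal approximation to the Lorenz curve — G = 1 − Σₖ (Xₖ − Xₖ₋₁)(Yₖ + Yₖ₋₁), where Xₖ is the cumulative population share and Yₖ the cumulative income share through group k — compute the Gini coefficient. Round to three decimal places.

Cumulative income shares Yₖ: 0.0030, 0.0240, 0.3250, 0.6450, 1.0000
Σ (Xₖ−Xₖ₋₁)(Yₖ+Yₖ₋₁) = (1/5)(0.0030+0.0000) + (1/5)(0.0240+0.0030) + (1/5)(0.3250+0.0240) + (1/5)(0.6450+0.3250) + (1/5)(1.0000+0.6450)
  = 0.0006 + 0.0054 + 0.0698 + 0.1940 + 0.3290 = 0.5988
G = 1 − 0.5988 = 0.4012

0.401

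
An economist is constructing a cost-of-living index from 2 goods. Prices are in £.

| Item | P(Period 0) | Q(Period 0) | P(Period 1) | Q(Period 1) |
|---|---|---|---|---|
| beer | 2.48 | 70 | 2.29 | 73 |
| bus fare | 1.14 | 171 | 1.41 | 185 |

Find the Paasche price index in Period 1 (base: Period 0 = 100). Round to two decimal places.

Paasche price index uses current-period quantities as weights.
ΣP(Period 1)·Q(Period 1) = 2.29×73 + 1.41×185 = 167.17 + 260.85 = 428.02
ΣP(Period 0)·Q(Period 1) = 2.48×73 + 1.14×185 = 181.04 + 210.9 = 391.94
Index = 428.02 / 391.94 × 100 = 109.2055

109.21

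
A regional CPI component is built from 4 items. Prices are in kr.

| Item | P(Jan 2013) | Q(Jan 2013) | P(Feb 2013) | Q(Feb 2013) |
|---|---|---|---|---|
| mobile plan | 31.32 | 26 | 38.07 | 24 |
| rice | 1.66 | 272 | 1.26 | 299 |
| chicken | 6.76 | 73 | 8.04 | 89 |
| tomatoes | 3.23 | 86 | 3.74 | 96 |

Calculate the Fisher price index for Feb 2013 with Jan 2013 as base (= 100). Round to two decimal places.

109.76

Laspeyres component (base-period weights):
ΣP(Feb 2013)Q(Jan 2013) = 38.07×26 + 1.26×272 + 8.04×73 + 3.74×86 = 989.82 + 342.72 + 586.92 + 321.64 = 2241.1
ΣP(Jan 2013)Q(Jan 2013) = 31.32×26 + 1.66×272 + 6.76×73 + 3.23×86 = 814.32 + 451.52 + 493.48 + 277.78 = 2037.1
L = 2241.1 / 2037.1 × 100 = 110.0142
Paasche component (current-period weights):
ΣP(Feb 2013)Q(Feb 2013) = 38.07×24 + 1.26×299 + 8.04×89 + 3.74×96 = 913.68 + 376.74 + 715.56 + 359.04 = 2365.02
ΣP(Jan 2013)Q(Feb 2013) = 31.32×24 + 1.66×299 + 6.76×89 + 3.23×96 = 751.68 + 496.34 + 601.64 + 310.08 = 2159.74
P = 2365.02 / 2159.74 × 100 = 109.5048
Fisher = √(L × P) = √(110.0142 × 109.5048) = 109.7592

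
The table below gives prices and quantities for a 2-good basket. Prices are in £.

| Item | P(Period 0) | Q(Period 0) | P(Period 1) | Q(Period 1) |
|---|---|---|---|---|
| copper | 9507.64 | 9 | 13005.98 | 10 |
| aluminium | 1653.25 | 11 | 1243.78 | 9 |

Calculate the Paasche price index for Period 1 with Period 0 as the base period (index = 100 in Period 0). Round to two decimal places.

128.46

Paasche price index uses current-period quantities as weights.
ΣP(Period 1)·Q(Period 1) = 13005.98×10 + 1243.78×9 = 130059.8 + 11194.02 = 141253.82
ΣP(Period 0)·Q(Period 1) = 9507.64×10 + 1653.25×9 = 95076.4 + 14879.25 = 109955.65
Index = 141253.82 / 109955.65 × 100 = 128.4644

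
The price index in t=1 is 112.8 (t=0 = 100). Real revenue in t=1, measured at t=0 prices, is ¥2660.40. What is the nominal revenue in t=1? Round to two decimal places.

3000.93

Nominal = Real × (Index/100) = 2660.40 × (112.8/100)
        = 2660.40 × 1.128 = 3000.9312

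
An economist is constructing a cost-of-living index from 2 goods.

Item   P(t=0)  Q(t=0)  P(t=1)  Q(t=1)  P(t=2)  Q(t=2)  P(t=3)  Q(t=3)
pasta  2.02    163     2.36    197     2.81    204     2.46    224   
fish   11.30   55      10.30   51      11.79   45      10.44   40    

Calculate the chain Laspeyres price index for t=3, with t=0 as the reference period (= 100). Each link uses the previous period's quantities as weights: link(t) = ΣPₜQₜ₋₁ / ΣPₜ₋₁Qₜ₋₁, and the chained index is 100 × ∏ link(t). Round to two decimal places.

102.71

Link t=0→t=1:
ΣP(t=1)Q(t=0) = 2.36×163 + 10.30×55 = 384.68 + 566.5 = 951.18
ΣP(t=0)Q(t=0) = 2.02×163 + 11.30×55 = 329.26 + 621.5 = 950.76
link = 951.18/950.76 = 1.000442
Link t=1→t=2:
ΣP(t=2)Q(t=1) = 2.81×197 + 11.79×51 = 553.57 + 601.29 = 1154.86
ΣP(t=1)Q(t=1) = 2.36×197 + 10.30×51 = 464.92 + 525.3 = 990.22
link = 1154.86/990.22 = 1.166266
Link t=2→t=3:
ΣP(t=3)Q(t=2) = 2.46×204 + 10.44×45 = 501.84 + 469.8 = 971.64
ΣP(t=2)Q(t=2) = 2.81×204 + 11.79×45 = 573.24 + 530.55 = 1103.79
link = 971.64/1103.79 = 0.880276
Chained index = 100 × 1.000442 × 1.166266 × 0.880276 = 102.7090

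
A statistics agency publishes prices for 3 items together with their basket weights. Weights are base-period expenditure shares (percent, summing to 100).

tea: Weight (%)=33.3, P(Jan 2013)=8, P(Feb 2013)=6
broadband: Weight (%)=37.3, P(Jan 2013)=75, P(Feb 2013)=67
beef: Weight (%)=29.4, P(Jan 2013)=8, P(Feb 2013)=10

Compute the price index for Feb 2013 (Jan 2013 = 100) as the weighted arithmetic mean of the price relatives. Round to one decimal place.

95.0

tea: 33.3 × (6/8) = 33.3 × 0.750000 = 24.9750
broadband: 37.3 × (67/75) = 37.3 × 0.893333 = 33.3213
beef: 29.4 × (10/8) = 29.4 × 1.250000 = 36.7500
Index = Σ wᵢ·(p₁ᵢ/p₀ᵢ) = 24.9750 + 33.3213 + 36.7500 = 95.0463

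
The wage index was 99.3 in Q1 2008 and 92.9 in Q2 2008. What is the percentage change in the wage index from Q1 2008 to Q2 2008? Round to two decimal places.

Change = (92.9 − 99.3) / 99.3 × 100
       = -6.4 / 99.3 × 100 = -6.4451%

-6.45%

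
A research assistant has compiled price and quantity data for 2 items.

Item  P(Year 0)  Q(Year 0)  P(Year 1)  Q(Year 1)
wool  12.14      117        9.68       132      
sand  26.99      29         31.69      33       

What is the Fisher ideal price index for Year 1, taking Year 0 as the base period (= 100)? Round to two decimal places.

93.16

Laspeyres component (base-period weights):
ΣP(Year 1)Q(Year 0) = 9.68×117 + 31.69×29 = 1132.56 + 919.01 = 2051.57
ΣP(Year 0)Q(Year 0) = 12.14×117 + 26.99×29 = 1420.38 + 782.71 = 2203.09
L = 2051.57 / 2203.09 × 100 = 93.1224
Paasche component (current-period weights):
ΣP(Year 1)Q(Year 1) = 9.68×132 + 31.69×33 = 1277.76 + 1045.77 = 2323.53
ΣP(Year 0)Q(Year 1) = 12.14×132 + 26.99×33 = 1602.48 + 890.67 = 2493.15
P = 2323.53 / 2493.15 × 100 = 93.1966
Fisher = √(L × P) = √(93.1224 × 93.1966) = 93.1595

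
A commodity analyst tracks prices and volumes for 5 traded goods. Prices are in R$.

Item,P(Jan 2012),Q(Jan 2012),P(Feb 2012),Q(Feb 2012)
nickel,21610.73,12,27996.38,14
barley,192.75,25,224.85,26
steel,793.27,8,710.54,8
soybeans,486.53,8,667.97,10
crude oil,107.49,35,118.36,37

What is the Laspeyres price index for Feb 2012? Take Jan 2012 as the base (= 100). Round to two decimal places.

128.26

Laspeyres price index uses base-period quantities as weights.
ΣP(Feb 2012)·Q(Jan 2012) = 27996.38×12 + 224.85×25 + 710.54×8 + 667.97×8 + 118.36×35 = 335956.56 + 5621.25 + 5684.32 + 5343.76 + 4142.6 = 356748.49
ΣP(Jan 2012)·Q(Jan 2012) = 21610.73×12 + 192.75×25 + 793.27×8 + 486.53×8 + 107.49×35 = 259328.76 + 4818.75 + 6346.16 + 3892.24 + 3762.15 = 278148.06
Index = 356748.49 / 278148.06 × 100 = 128.2585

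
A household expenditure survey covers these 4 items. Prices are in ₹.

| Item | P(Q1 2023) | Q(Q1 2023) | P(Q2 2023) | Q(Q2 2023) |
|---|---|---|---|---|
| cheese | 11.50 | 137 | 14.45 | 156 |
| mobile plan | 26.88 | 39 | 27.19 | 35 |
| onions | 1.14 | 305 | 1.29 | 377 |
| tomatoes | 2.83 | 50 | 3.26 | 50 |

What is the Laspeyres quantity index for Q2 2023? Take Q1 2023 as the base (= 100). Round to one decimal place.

Laspeyres quantity index uses base-period prices as weights.
ΣP(Q1 2023)·Q(Q2 2023) = 11.50×156 + 26.88×35 + 1.14×377 + 2.83×50 = 1794 + 940.8 + 429.78 + 141.5 = 3306.08
ΣP(Q1 2023)·Q(Q1 2023) = 11.50×137 + 26.88×39 + 1.14×305 + 2.83×50 = 1575.5 + 1048.32 + 347.7 + 141.5 = 3113.02
Index = 3306.08 / 3113.02 × 100 = 106.2017

106.2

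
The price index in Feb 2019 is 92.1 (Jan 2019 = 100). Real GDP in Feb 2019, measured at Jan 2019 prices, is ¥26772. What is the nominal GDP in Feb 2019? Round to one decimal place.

24657.0

Nominal = Real × (Index/100) = 26772 × (92.1/100)
        = 26772 × 0.921 = 24657.0120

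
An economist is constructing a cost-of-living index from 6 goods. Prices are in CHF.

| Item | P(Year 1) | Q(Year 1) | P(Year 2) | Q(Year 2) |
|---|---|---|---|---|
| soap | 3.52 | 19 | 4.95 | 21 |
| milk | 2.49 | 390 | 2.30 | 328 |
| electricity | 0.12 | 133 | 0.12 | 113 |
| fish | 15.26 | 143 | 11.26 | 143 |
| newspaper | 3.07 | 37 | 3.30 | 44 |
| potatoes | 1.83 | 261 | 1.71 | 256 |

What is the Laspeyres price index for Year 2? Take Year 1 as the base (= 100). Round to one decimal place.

Laspeyres price index uses base-period quantities as weights.
ΣP(Year 2)·Q(Year 1) = 4.95×19 + 2.30×390 + 0.12×133 + 11.26×143 + 3.30×37 + 1.71×261 = 94.05 + 897 + 15.96 + 1610.18 + 122.1 + 446.31 = 3185.6
ΣP(Year 1)·Q(Year 1) = 3.52×19 + 2.49×390 + 0.12×133 + 15.26×143 + 3.07×37 + 1.83×261 = 66.88 + 971.1 + 15.96 + 2182.18 + 113.59 + 477.63 = 3827.34
Index = 3185.6 / 3827.34 × 100 = 83.2327

83.2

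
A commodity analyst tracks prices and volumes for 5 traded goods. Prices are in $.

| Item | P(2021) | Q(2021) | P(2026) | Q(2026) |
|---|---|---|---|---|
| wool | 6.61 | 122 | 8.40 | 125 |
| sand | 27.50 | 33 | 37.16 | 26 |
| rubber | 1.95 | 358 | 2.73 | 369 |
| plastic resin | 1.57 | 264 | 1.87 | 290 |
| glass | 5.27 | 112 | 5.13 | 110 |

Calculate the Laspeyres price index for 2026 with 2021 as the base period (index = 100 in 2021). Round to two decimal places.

125.75

Laspeyres price index uses base-period quantities as weights.
ΣP(2026)·Q(2021) = 8.40×122 + 37.16×33 + 2.73×358 + 1.87×264 + 5.13×112 = 1024.8 + 1226.28 + 977.34 + 493.68 + 574.56 = 4296.66
ΣP(2021)·Q(2021) = 6.61×122 + 27.50×33 + 1.95×358 + 1.57×264 + 5.27×112 = 806.42 + 907.5 + 698.1 + 414.48 + 590.24 = 3416.74
Index = 4296.66 / 3416.74 × 100 = 125.7532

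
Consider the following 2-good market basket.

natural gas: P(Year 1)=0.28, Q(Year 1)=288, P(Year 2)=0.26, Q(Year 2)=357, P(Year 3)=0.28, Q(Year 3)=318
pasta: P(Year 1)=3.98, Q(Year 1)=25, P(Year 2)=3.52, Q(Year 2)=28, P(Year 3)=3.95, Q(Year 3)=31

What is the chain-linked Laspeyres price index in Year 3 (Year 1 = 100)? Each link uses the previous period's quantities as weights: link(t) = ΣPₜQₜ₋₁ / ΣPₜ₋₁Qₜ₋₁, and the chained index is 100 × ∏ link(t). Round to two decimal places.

Link Year 1→Year 2:
ΣP(Year 2)Q(Year 1) = 0.26×288 + 3.52×25 = 74.88 + 88 = 162.88
ΣP(Year 1)Q(Year 1) = 0.28×288 + 3.98×25 = 80.64 + 99.5 = 180.14
link = 162.88/180.14 = 0.904186
Link Year 2→Year 3:
ΣP(Year 3)Q(Year 2) = 0.28×357 + 3.95×28 = 99.96 + 110.6 = 210.56
ΣP(Year 2)Q(Year 2) = 0.26×357 + 3.52×28 = 92.82 + 98.56 = 191.38
link = 210.56/191.38 = 1.100219
Chained index = 100 × 0.904186 × 1.100219 = 99.4803

99.48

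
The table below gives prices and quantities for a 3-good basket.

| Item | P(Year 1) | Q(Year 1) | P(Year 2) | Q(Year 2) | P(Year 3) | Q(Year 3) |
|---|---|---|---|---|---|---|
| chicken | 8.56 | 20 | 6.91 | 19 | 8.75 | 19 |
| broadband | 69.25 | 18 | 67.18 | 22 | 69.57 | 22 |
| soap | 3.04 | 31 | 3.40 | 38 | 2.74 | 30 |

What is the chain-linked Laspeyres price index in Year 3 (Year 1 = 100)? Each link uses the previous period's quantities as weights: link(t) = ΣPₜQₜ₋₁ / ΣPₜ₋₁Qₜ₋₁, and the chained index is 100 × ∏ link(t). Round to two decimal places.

Link Year 1→Year 2:
ΣP(Year 2)Q(Year 1) = 6.91×20 + 67.18×18 + 3.40×31 = 138.2 + 1209.24 + 105.4 = 1452.84
ΣP(Year 1)Q(Year 1) = 8.56×20 + 69.25×18 + 3.04×31 = 171.2 + 1246.5 + 94.24 = 1511.94
link = 1452.84/1511.94 = 0.960911
Link Year 2→Year 3:
ΣP(Year 3)Q(Year 2) = 8.75×19 + 69.57×22 + 2.74×38 = 166.25 + 1530.54 + 104.12 = 1800.91
ΣP(Year 2)Q(Year 2) = 6.91×19 + 67.18×22 + 3.40×38 = 131.29 + 1477.96 + 129.2 = 1738.45
link = 1800.91/1738.45 = 1.035929
Chained index = 100 × 0.960911 × 1.035929 = 99.5435

99.54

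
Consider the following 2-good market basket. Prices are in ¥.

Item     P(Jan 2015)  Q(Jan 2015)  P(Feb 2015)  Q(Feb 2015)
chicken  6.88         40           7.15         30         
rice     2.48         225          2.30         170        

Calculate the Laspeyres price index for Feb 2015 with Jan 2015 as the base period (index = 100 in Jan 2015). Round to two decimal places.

Laspeyres price index uses base-period quantities as weights.
ΣP(Feb 2015)·Q(Jan 2015) = 7.15×40 + 2.30×225 = 286 + 517.5 = 803.5
ΣP(Jan 2015)·Q(Jan 2015) = 6.88×40 + 2.48×225 = 275.2 + 558 = 833.2
Index = 803.5 / 833.2 × 100 = 96.4354

96.44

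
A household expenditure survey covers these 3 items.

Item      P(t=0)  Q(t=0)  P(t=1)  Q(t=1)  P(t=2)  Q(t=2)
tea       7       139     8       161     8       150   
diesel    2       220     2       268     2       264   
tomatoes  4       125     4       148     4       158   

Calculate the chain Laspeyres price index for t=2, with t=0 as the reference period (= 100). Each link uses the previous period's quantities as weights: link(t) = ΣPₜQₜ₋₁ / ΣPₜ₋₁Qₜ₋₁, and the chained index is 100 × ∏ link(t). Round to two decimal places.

107.27

Link t=0→t=1:
ΣP(t=1)Q(t=0) = 8×139 + 2×220 + 4×125 = 1112 + 440 + 500 = 2052
ΣP(t=0)Q(t=0) = 7×139 + 2×220 + 4×125 = 973 + 440 + 500 = 1913
link = 2052/1913 = 1.072661
Link t=1→t=2:
ΣP(t=2)Q(t=1) = 8×161 + 2×268 + 4×148 = 1288 + 536 + 592 = 2416
ΣP(t=1)Q(t=1) = 8×161 + 2×268 + 4×148 = 1288 + 536 + 592 = 2416
link = 2416/2416 = 1.000000
Chained index = 100 × 1.072661 × 1.000000 = 107.2661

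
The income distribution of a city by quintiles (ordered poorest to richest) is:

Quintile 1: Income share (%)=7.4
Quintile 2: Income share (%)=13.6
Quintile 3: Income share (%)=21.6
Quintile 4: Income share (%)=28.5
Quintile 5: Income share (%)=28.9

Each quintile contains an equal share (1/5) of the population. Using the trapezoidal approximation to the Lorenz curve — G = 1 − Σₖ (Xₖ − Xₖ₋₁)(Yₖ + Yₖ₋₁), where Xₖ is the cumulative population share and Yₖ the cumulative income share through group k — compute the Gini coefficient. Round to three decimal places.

Cumulative income shares Yₖ: 0.0740, 0.2100, 0.4260, 0.7110, 1.0000
Σ (Xₖ−Xₖ₋₁)(Yₖ+Yₖ₋₁) = (1/5)(0.0740+0.0000) + (1/5)(0.2100+0.0740) + (1/5)(0.4260+0.2100) + (1/5)(0.7110+0.4260) + (1/5)(1.0000+0.7110)
  = 0.0148 + 0.0568 + 0.1272 + 0.2274 + 0.3422 = 0.7684
G = 1 − 0.7684 = 0.2316

0.232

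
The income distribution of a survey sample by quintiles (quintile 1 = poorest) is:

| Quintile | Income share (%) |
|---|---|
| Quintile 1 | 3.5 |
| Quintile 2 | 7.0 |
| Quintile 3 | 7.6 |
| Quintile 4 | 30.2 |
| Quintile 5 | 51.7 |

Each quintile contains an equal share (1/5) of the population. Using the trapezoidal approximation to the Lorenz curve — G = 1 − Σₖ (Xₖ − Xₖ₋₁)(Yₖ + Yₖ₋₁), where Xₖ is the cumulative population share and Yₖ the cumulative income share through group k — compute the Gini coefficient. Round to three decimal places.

0.478

Cumulative income shares Yₖ: 0.0350, 0.1050, 0.1810, 0.4830, 1.0000
Σ (Xₖ−Xₖ₋₁)(Yₖ+Yₖ₋₁) = (1/5)(0.0350+0.0000) + (1/5)(0.1050+0.0350) + (1/5)(0.1810+0.1050) + (1/5)(0.4830+0.1810) + (1/5)(1.0000+0.4830)
  = 0.0070 + 0.0280 + 0.0572 + 0.1328 + 0.2966 = 0.5216
G = 1 − 0.5216 = 0.4784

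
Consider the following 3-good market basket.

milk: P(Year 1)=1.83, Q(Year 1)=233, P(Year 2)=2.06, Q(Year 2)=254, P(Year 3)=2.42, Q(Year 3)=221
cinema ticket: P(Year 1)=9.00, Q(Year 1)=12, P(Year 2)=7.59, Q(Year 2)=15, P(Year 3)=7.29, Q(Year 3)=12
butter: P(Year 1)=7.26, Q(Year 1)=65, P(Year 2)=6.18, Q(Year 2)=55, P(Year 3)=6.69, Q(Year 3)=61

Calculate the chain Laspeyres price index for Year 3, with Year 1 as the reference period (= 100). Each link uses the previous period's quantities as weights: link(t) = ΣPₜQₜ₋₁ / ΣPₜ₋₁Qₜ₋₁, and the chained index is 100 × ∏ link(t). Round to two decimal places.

Link Year 1→Year 2:
ΣP(Year 2)Q(Year 1) = 2.06×233 + 7.59×12 + 6.18×65 = 479.98 + 91.08 + 401.7 = 972.76
ΣP(Year 1)Q(Year 1) = 1.83×233 + 9.00×12 + 7.26×65 = 426.39 + 108 + 471.9 = 1006.29
link = 972.76/1006.29 = 0.966680
Link Year 2→Year 3:
ΣP(Year 3)Q(Year 2) = 2.42×254 + 7.29×15 + 6.69×55 = 614.68 + 109.35 + 367.95 = 1091.98
ΣP(Year 2)Q(Year 2) = 2.06×254 + 7.59×15 + 6.18×55 = 523.24 + 113.85 + 339.9 = 976.99
link = 1091.98/976.99 = 1.117698
Chained index = 100 × 0.966680 × 1.117698 = 108.0456

108.05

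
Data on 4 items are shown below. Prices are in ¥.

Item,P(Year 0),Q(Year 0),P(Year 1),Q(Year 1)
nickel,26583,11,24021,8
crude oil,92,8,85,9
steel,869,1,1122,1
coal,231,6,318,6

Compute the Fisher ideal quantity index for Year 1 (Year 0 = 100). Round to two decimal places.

73.09

Laspeyres component (base-period weights):
ΣP(Year 0)Q(Year 1) = 26583×8 + 92×9 + 869×1 + 231×6 = 212664 + 828 + 869 + 1386 = 215747
ΣP(Year 0)Q(Year 0) = 26583×11 + 92×8 + 869×1 + 231×6 = 292413 + 736 + 869 + 1386 = 295404
L = 215747 / 295404 × 100 = 73.0346
Paasche component (current-period weights):
ΣP(Year 1)Q(Year 1) = 24021×8 + 85×9 + 1122×1 + 318×6 = 192168 + 765 + 1122 + 1908 = 195963
ΣP(Year 1)Q(Year 0) = 24021×11 + 85×8 + 1122×1 + 318×6 = 264231 + 680 + 1122 + 1908 = 267941
P = 195963 / 267941 × 100 = 73.1366
Fisher = √(L × P) = √(73.0346 × 73.1366) = 73.0856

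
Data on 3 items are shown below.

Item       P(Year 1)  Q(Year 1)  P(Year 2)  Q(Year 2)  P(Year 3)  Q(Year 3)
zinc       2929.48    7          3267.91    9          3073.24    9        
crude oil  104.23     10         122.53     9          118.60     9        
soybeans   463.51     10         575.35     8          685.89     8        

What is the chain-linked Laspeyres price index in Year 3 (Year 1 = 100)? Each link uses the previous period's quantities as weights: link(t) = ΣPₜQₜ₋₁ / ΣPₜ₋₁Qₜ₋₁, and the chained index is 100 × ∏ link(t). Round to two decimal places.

111.09

Link Year 1→Year 2:
ΣP(Year 2)Q(Year 1) = 3267.91×7 + 122.53×10 + 575.35×10 = 22875.37 + 1225.3 + 5753.5 = 29854.17
ΣP(Year 1)Q(Year 1) = 2929.48×7 + 104.23×10 + 463.51×10 = 20506.36 + 1042.3 + 4635.1 = 26183.76
link = 29854.17/26183.76 = 1.140179
Link Year 2→Year 3:
ΣP(Year 3)Q(Year 2) = 3073.24×9 + 118.60×9 + 685.89×8 = 27659.16 + 1067.4 + 5487.12 = 34213.68
ΣP(Year 2)Q(Year 2) = 3267.91×9 + 122.53×9 + 575.35×8 = 29411.19 + 1102.77 + 4602.8 = 35116.76
link = 34213.68/35116.76 = 0.974284
Chained index = 100 × 1.140179 × 0.974284 = 111.0857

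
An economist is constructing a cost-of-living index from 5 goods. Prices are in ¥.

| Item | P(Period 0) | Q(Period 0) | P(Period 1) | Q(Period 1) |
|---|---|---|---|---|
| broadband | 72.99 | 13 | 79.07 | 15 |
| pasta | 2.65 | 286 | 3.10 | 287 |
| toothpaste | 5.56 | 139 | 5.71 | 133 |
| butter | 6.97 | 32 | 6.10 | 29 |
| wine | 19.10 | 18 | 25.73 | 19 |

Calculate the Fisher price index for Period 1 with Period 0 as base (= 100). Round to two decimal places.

110.65

Laspeyres component (base-period weights):
ΣP(Period 1)Q(Period 0) = 79.07×13 + 3.10×286 + 5.71×139 + 6.10×32 + 25.73×18 = 1027.91 + 886.6 + 793.69 + 195.2 + 463.14 = 3366.54
ΣP(Period 0)Q(Period 0) = 72.99×13 + 2.65×286 + 5.56×139 + 6.97×32 + 19.10×18 = 948.87 + 757.9 + 772.84 + 223.04 + 343.8 = 3046.45
L = 3366.54 / 3046.45 × 100 = 110.5070
Paasche component (current-period weights):
ΣP(Period 1)Q(Period 1) = 79.07×15 + 3.10×287 + 5.71×133 + 6.10×29 + 25.73×19 = 1186.05 + 889.7 + 759.43 + 176.9 + 488.87 = 3500.95
ΣP(Period 0)Q(Period 1) = 72.99×15 + 2.65×287 + 5.56×133 + 6.97×29 + 19.10×19 = 1094.85 + 760.55 + 739.48 + 202.13 + 362.9 = 3159.91
P = 3500.95 / 3159.91 × 100 = 110.7927
Fisher = √(L × P) = √(110.5070 × 110.7927) = 110.6498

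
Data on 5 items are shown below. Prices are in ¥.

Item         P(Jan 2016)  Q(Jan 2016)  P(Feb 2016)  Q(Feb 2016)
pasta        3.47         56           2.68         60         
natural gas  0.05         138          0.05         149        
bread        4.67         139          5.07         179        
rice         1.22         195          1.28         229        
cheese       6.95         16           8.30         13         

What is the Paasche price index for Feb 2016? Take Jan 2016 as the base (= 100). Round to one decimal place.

Paasche price index uses current-period quantities as weights.
ΣP(Feb 2016)·Q(Feb 2016) = 2.68×60 + 0.05×149 + 5.07×179 + 1.28×229 + 8.30×13 = 160.8 + 7.45 + 907.53 + 293.12 + 107.9 = 1476.8
ΣP(Jan 2016)·Q(Feb 2016) = 3.47×60 + 0.05×149 + 4.67×179 + 1.22×229 + 6.95×13 = 208.2 + 7.45 + 835.93 + 279.38 + 90.35 = 1421.31
Index = 1476.8 / 1421.31 × 100 = 103.9041

103.9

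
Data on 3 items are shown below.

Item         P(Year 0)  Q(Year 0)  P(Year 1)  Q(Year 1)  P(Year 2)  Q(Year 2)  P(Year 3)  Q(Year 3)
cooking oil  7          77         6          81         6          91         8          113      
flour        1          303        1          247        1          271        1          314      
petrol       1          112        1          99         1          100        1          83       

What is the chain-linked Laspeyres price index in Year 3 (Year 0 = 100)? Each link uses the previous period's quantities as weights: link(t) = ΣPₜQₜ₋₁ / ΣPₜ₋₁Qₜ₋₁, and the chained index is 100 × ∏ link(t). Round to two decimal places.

110.17

Link Year 0→Year 1:
ΣP(Year 1)Q(Year 0) = 6×77 + 1×303 + 1×112 = 462 + 303 + 112 = 877
ΣP(Year 0)Q(Year 0) = 7×77 + 1×303 + 1×112 = 539 + 303 + 112 = 954
link = 877/954 = 0.919287
Link Year 1→Year 2:
ΣP(Year 2)Q(Year 1) = 6×81 + 1×247 + 1×99 = 486 + 247 + 99 = 832
ΣP(Year 1)Q(Year 1) = 6×81 + 1×247 + 1×99 = 486 + 247 + 99 = 832
link = 832/832 = 1.000000
Link Year 2→Year 3:
ΣP(Year 3)Q(Year 2) = 8×91 + 1×271 + 1×100 = 728 + 271 + 100 = 1099
ΣP(Year 2)Q(Year 2) = 6×91 + 1×271 + 1×100 = 546 + 271 + 100 = 917
link = 1099/917 = 1.198473
Chained index = 100 × 0.919287 × 1.000000 × 1.198473 = 110.1741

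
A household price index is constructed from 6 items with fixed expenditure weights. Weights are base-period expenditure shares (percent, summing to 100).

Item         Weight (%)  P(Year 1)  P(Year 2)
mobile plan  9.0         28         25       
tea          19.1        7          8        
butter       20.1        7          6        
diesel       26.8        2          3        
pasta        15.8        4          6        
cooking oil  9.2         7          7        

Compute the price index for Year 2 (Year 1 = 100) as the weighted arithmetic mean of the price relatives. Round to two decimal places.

120.19

mobile plan: 9.0 × (25/28) = 9.0 × 0.892857 = 8.0357
tea: 19.1 × (8/7) = 19.1 × 1.142857 = 21.8286
butter: 20.1 × (6/7) = 20.1 × 0.857143 = 17.2286
diesel: 26.8 × (3/2) = 26.8 × 1.500000 = 40.2000
pasta: 15.8 × (6/4) = 15.8 × 1.500000 = 23.7000
cooking oil: 9.2 × (7/7) = 9.2 × 1.000000 = 9.2000
Index = Σ wᵢ·(p₁ᵢ/p₀ᵢ) = 8.0357 + 21.8286 + 17.2286 + 40.2000 + 23.7000 + 9.2000 = 120.1929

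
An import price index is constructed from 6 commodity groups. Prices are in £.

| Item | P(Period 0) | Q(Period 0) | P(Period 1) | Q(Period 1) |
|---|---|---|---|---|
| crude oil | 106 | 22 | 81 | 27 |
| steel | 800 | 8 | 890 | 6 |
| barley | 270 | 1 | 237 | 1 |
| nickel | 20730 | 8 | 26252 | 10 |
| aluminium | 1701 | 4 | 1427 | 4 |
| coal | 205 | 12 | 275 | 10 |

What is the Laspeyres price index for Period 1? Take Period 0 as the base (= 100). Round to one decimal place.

123.9

Laspeyres price index uses base-period quantities as weights.
ΣP(Period 1)·Q(Period 0) = 81×22 + 890×8 + 237×1 + 26252×8 + 1427×4 + 275×12 = 1782 + 7120 + 237 + 210016 + 5708 + 3300 = 228163
ΣP(Period 0)·Q(Period 0) = 106×22 + 800×8 + 270×1 + 20730×8 + 1701×4 + 205×12 = 2332 + 6400 + 270 + 165840 + 6804 + 2460 = 184106
Index = 228163 / 184106 × 100 = 123.9302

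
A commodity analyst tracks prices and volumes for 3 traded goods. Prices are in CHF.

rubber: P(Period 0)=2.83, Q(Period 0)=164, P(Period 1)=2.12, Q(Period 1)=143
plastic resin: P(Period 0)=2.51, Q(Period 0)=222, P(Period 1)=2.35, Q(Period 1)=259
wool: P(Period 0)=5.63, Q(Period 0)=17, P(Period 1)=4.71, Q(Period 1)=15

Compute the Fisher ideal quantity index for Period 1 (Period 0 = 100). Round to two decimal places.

Laspeyres component (base-period weights):
ΣP(Period 0)Q(Period 1) = 2.83×143 + 2.51×259 + 5.63×15 = 404.69 + 650.09 + 84.45 = 1139.23
ΣP(Period 0)Q(Period 0) = 2.83×164 + 2.51×222 + 5.63×17 = 464.12 + 557.22 + 95.71 = 1117.05
L = 1139.23 / 1117.05 × 100 = 101.9856
Paasche component (current-period weights):
ΣP(Period 1)Q(Period 1) = 2.12×143 + 2.35×259 + 4.71×15 = 303.16 + 608.65 + 70.65 = 982.46
ΣP(Period 1)Q(Period 0) = 2.12×164 + 2.35×222 + 4.71×17 = 347.68 + 521.7 + 80.07 = 949.45
P = 982.46 / 949.45 × 100 = 103.4767
Fisher = √(L × P) = √(101.9856 × 103.4767) = 102.7285

102.73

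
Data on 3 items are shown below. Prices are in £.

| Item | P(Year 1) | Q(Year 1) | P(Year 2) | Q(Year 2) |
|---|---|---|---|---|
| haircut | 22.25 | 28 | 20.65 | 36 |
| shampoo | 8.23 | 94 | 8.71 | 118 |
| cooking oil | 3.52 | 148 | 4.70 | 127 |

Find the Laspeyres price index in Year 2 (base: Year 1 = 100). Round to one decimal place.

Laspeyres price index uses base-period quantities as weights.
ΣP(Year 2)·Q(Year 1) = 20.65×28 + 8.71×94 + 4.70×148 = 578.2 + 818.74 + 695.6 = 2092.54
ΣP(Year 1)·Q(Year 1) = 22.25×28 + 8.23×94 + 3.52×148 = 623 + 773.62 + 520.96 = 1917.58
Index = 2092.54 / 1917.58 × 100 = 109.1240

109.1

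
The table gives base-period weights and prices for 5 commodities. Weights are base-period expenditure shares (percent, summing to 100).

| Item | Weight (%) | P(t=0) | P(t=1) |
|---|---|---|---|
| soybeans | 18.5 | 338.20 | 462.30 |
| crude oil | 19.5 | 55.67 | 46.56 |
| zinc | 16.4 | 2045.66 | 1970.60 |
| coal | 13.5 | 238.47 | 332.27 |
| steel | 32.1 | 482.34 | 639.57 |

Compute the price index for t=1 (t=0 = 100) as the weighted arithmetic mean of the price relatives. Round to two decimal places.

118.77

soybeans: 18.5 × (462.30/338.20) = 18.5 × 1.366943 = 25.2884
crude oil: 19.5 × (46.56/55.67) = 19.5 × 0.836357 = 16.3090
zinc: 16.4 × (1970.60/2045.66) = 16.4 × 0.963308 = 15.7982
coal: 13.5 × (332.27/238.47) = 13.5 × 1.393341 = 18.8101
steel: 32.1 × (639.57/482.34) = 32.1 × 1.325973 = 42.5637
Index = Σ wᵢ·(p₁ᵢ/p₀ᵢ) = 25.2884 + 16.3090 + 15.7982 + 18.8101 + 42.5637 = 118.7695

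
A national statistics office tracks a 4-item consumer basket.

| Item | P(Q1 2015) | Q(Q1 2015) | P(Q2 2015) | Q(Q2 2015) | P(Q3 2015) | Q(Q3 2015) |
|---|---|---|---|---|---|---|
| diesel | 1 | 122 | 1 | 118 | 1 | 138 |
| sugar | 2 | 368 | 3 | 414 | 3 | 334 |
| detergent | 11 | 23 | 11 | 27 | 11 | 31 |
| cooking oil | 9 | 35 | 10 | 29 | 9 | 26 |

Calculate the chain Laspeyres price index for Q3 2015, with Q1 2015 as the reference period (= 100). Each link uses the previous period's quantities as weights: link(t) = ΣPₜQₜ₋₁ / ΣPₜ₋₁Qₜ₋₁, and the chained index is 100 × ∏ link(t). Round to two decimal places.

Link Q1 2015→Q2 2015:
ΣP(Q2 2015)Q(Q1 2015) = 1×122 + 3×368 + 11×23 + 10×35 = 122 + 1104 + 253 + 350 = 1829
ΣP(Q1 2015)Q(Q1 2015) = 1×122 + 2×368 + 11×23 + 9×35 = 122 + 736 + 253 + 315 = 1426
link = 1829/1426 = 1.282609
Link Q2 2015→Q3 2015:
ΣP(Q3 2015)Q(Q2 2015) = 1×118 + 3×414 + 11×27 + 9×29 = 118 + 1242 + 297 + 261 = 1918
ΣP(Q2 2015)Q(Q2 2015) = 1×118 + 3×414 + 11×27 + 10×29 = 118 + 1242 + 297 + 290 = 1947
link = 1918/1947 = 0.985105
Chained index = 100 × 1.282609 × 0.985105 = 126.3505

126.35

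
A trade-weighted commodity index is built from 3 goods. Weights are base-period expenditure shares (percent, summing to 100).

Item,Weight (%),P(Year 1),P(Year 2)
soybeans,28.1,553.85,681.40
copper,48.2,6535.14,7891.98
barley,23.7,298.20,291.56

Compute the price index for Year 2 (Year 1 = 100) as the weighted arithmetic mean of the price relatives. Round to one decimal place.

soybeans: 28.1 × (681.40/553.85) = 28.1 × 1.230297 = 34.5713
copper: 48.2 × (7891.98/6535.14) = 48.2 × 1.207622 = 58.2074
barley: 23.7 × (291.56/298.20) = 23.7 × 0.977733 = 23.1723
Index = Σ wᵢ·(p₁ᵢ/p₀ᵢ) = 34.5713 + 58.2074 + 23.1723 = 115.9510

116.0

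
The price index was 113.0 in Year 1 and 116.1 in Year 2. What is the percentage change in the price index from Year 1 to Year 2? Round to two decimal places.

Change = (116.1 − 113.0) / 113.0 × 100
       = 3.1 / 113.0 × 100 = 2.7434%

2.74%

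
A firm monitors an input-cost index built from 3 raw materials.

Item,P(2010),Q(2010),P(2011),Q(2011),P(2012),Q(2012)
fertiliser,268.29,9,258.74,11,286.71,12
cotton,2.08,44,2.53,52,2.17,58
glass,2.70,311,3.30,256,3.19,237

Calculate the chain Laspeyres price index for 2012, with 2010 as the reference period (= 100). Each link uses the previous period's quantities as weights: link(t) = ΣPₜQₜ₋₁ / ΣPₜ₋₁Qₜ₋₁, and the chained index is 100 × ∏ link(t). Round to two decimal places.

110.67

Link 2010→2011:
ΣP(2011)Q(2010) = 258.74×9 + 2.53×44 + 3.30×311 = 2328.66 + 111.32 + 1026.3 = 3466.28
ΣP(2010)Q(2010) = 268.29×9 + 2.08×44 + 2.70×311 = 2414.61 + 91.52 + 839.7 = 3345.83
link = 3466.28/3345.83 = 1.036000
Link 2011→2012:
ΣP(2012)Q(2011) = 286.71×11 + 2.17×52 + 3.19×256 = 3153.81 + 112.84 + 816.64 = 4083.29
ΣP(2011)Q(2011) = 258.74×11 + 2.53×52 + 3.30×256 = 2846.14 + 131.56 + 844.8 = 3822.5
link = 4083.29/3822.5 = 1.068225
Chained index = 100 × 1.036000 × 1.068225 = 110.6681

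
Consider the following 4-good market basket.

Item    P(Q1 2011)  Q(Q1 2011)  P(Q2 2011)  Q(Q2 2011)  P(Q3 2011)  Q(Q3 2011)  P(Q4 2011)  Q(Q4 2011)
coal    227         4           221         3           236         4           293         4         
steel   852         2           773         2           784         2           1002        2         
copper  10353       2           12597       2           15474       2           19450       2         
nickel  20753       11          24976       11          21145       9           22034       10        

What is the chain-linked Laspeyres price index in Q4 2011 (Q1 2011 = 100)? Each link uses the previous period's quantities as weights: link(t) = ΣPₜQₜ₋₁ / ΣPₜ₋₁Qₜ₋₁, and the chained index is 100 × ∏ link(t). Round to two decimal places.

113.58

Link Q1 2011→Q2 2011:
ΣP(Q2 2011)Q(Q1 2011) = 221×4 + 773×2 + 12597×2 + 24976×11 = 884 + 1546 + 25194 + 274736 = 302360
ΣP(Q1 2011)Q(Q1 2011) = 227×4 + 852×2 + 10353×2 + 20753×11 = 908 + 1704 + 20706 + 228283 = 251601
link = 302360/251601 = 1.201744
Link Q2 2011→Q3 2011:
ΣP(Q3 2011)Q(Q2 2011) = 236×3 + 784×2 + 15474×2 + 21145×11 = 708 + 1568 + 30948 + 232595 = 265819
ΣP(Q2 2011)Q(Q2 2011) = 221×3 + 773×2 + 12597×2 + 24976×11 = 663 + 1546 + 25194 + 274736 = 302139
link = 265819/302139 = 0.879790
Link Q3 2011→Q4 2011:
ΣP(Q4 2011)Q(Q3 2011) = 293×4 + 1002×2 + 19450×2 + 22034×9 = 1172 + 2004 + 38900 + 198306 = 240382
ΣP(Q3 2011)Q(Q3 2011) = 236×4 + 784×2 + 15474×2 + 21145×9 = 944 + 1568 + 30948 + 190305 = 223765
link = 240382/223765 = 1.074261
Chained index = 100 × 1.201744 × 0.879790 × 1.074261 = 113.5798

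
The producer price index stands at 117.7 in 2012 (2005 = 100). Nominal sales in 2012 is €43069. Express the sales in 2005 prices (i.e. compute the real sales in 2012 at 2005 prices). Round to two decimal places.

36592.18

Real = Nominal ÷ (Index/100) = 43069 ÷ (117.7/100)
     = 43069 ÷ 1.177 = 36592.1835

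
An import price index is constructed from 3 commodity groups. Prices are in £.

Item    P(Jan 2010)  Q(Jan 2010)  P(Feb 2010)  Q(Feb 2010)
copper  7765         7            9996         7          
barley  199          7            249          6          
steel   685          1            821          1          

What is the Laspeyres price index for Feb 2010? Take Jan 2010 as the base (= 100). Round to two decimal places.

128.53

Laspeyres price index uses base-period quantities as weights.
ΣP(Feb 2010)·Q(Jan 2010) = 9996×7 + 249×7 + 821×1 = 69972 + 1743 + 821 = 72536
ΣP(Jan 2010)·Q(Jan 2010) = 7765×7 + 199×7 + 685×1 = 54355 + 1393 + 685 = 56433
Index = 72536 / 56433 × 100 = 128.5347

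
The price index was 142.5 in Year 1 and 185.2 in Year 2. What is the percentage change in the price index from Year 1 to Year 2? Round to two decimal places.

Change = (185.2 − 142.5) / 142.5 × 100
       = 42.7 / 142.5 × 100 = 29.9649%

29.96%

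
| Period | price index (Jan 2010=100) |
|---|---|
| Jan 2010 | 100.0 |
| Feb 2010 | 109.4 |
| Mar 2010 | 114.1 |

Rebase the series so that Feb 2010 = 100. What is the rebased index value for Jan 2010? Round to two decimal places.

Rebased(Jan 2010) = 100.0 / 109.4 × 100 = 91.4077

91.41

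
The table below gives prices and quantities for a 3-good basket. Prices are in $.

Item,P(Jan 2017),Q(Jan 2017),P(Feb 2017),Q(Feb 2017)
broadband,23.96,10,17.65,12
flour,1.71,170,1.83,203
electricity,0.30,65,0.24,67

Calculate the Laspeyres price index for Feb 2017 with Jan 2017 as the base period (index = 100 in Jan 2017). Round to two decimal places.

Laspeyres price index uses base-period quantities as weights.
ΣP(Feb 2017)·Q(Jan 2017) = 17.65×10 + 1.83×170 + 0.24×65 = 176.5 + 311.1 + 15.6 = 503.2
ΣP(Jan 2017)·Q(Jan 2017) = 23.96×10 + 1.71×170 + 0.30×65 = 239.6 + 290.7 + 19.5 = 549.8
Index = 503.2 / 549.8 × 100 = 91.5242

91.52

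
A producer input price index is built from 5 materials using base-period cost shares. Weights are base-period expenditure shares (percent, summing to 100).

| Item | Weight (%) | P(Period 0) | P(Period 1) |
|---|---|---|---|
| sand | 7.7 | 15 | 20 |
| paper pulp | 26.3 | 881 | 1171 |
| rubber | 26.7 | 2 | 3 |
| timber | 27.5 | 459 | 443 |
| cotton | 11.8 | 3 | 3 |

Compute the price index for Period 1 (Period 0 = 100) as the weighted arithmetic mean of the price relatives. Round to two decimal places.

sand: 7.7 × (20/15) = 7.7 × 1.333333 = 10.2667
paper pulp: 26.3 × (1171/881) = 26.3 × 1.329171 = 34.9572
rubber: 26.7 × (3/2) = 26.7 × 1.500000 = 40.0500
timber: 27.5 × (443/459) = 27.5 × 0.965142 = 26.5414
cotton: 11.8 × (3/3) = 11.8 × 1.000000 = 11.8000
Index = Σ wᵢ·(p₁ᵢ/p₀ᵢ) = 10.2667 + 34.9572 + 40.0500 + 26.5414 + 11.8000 = 123.6153

123.62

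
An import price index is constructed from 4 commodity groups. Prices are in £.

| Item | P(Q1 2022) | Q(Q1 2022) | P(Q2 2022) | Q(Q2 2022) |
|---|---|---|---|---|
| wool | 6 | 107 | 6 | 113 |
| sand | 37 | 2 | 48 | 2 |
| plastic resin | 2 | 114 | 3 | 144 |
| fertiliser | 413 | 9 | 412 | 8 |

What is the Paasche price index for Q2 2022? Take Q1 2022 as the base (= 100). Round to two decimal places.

103.64

Paasche price index uses current-period quantities as weights.
ΣP(Q2 2022)·Q(Q2 2022) = 6×113 + 48×2 + 3×144 + 412×8 = 678 + 96 + 432 + 3296 = 4502
ΣP(Q1 2022)·Q(Q2 2022) = 6×113 + 37×2 + 2×144 + 413×8 = 678 + 74 + 288 + 3304 = 4344
Index = 4502 / 4344 × 100 = 103.6372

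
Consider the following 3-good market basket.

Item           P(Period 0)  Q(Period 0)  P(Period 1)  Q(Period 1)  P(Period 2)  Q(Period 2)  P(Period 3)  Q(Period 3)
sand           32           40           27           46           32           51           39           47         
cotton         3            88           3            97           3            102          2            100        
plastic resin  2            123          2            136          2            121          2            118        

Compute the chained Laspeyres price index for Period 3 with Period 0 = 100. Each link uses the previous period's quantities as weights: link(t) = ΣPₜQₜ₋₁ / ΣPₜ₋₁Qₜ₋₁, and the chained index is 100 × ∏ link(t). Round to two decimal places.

Link Period 0→Period 1:
ΣP(Period 1)Q(Period 0) = 27×40 + 3×88 + 2×123 = 1080 + 264 + 246 = 1590
ΣP(Period 0)Q(Period 0) = 32×40 + 3×88 + 2×123 = 1280 + 264 + 246 = 1790
link = 1590/1790 = 0.888268
Link Period 1→Period 2:
ΣP(Period 2)Q(Period 1) = 32×46 + 3×97 + 2×136 = 1472 + 291 + 272 = 2035
ΣP(Period 1)Q(Period 1) = 27×46 + 3×97 + 2×136 = 1242 + 291 + 272 = 1805
link = 2035/1805 = 1.127424
Link Period 2→Period 3:
ΣP(Period 3)Q(Period 2) = 39×51 + 2×102 + 2×121 = 1989 + 204 + 242 = 2435
ΣP(Period 2)Q(Period 2) = 32×51 + 3×102 + 2×121 = 1632 + 306 + 242 = 2180
link = 2435/2180 = 1.116972
Chained index = 100 × 0.888268 × 1.127424 × 1.116972 = 111.8597

111.86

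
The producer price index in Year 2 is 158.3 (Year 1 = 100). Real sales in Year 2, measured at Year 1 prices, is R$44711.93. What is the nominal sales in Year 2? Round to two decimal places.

Nominal = Real × (Index/100) = 44711.93 × (158.3/100)
        = 44711.93 × 1.583 = 70778.9852

70778.99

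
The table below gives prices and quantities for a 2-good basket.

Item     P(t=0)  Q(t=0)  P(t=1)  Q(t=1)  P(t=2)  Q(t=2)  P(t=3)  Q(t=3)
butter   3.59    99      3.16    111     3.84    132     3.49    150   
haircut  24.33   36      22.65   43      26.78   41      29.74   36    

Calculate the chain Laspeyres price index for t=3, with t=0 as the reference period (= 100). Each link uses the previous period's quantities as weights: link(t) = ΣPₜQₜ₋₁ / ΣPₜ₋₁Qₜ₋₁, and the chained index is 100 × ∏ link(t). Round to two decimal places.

114.25

Link t=0→t=1:
ΣP(t=1)Q(t=0) = 3.16×99 + 22.65×36 = 312.84 + 815.4 = 1128.24
ΣP(t=0)Q(t=0) = 3.59×99 + 24.33×36 = 355.41 + 875.88 = 1231.29
link = 1128.24/1231.29 = 0.916307
Link t=1→t=2:
ΣP(t=2)Q(t=1) = 3.84×111 + 26.78×43 = 426.24 + 1151.54 = 1577.78
ΣP(t=1)Q(t=1) = 3.16×111 + 22.65×43 = 350.76 + 973.95 = 1324.71
link = 1577.78/1324.71 = 1.191038
Link t=2→t=3:
ΣP(t=3)Q(t=2) = 3.49×132 + 29.74×41 = 460.68 + 1219.34 = 1680.02
ΣP(t=2)Q(t=2) = 3.84×132 + 26.78×41 = 506.88 + 1097.98 = 1604.86
link = 1680.02/1604.86 = 1.046833
Chained index = 100 × 0.916307 × 1.191038 × 1.046833 = 114.2468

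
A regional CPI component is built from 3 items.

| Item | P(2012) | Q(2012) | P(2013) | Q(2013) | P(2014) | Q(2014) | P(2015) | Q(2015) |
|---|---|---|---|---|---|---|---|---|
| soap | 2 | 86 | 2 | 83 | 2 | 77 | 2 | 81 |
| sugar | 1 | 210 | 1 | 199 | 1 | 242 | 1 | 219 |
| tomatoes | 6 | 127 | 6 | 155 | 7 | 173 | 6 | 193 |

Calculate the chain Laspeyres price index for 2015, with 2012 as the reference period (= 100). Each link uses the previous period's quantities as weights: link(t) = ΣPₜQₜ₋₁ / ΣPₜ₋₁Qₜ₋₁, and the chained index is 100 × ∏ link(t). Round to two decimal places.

99.92

Link 2012→2013:
ΣP(2013)Q(2012) = 2×86 + 1×210 + 6×127 = 172 + 210 + 762 = 1144
ΣP(2012)Q(2012) = 2×86 + 1×210 + 6×127 = 172 + 210 + 762 = 1144
link = 1144/1144 = 1.000000
Link 2013→2014:
ΣP(2014)Q(2013) = 2×83 + 1×199 + 7×155 = 166 + 199 + 1085 = 1450
ΣP(2013)Q(2013) = 2×83 + 1×199 + 6×155 = 166 + 199 + 930 = 1295
link = 1450/1295 = 1.119691
Link 2014→2015:
ΣP(2015)Q(2014) = 2×77 + 1×242 + 6×173 = 154 + 242 + 1038 = 1434
ΣP(2014)Q(2014) = 2×77 + 1×242 + 7×173 = 154 + 242 + 1211 = 1607
link = 1434/1607 = 0.892346
Chained index = 100 × 1.000000 × 1.119691 × 0.892346 = 99.9152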